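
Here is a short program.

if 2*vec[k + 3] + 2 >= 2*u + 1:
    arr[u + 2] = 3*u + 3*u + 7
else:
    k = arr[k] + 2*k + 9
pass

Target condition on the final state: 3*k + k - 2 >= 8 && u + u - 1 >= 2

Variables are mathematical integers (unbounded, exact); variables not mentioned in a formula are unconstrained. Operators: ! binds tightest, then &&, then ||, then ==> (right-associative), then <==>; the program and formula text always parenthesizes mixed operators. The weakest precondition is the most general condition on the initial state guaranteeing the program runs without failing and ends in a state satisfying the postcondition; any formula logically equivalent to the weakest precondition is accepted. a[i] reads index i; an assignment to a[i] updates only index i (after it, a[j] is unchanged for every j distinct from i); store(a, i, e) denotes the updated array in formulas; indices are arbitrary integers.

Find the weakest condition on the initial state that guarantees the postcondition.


Working backward. After the program, the postcondition 3*k + k - 2 >= 8 && u + u - 1 >= 2 must hold; in canonical form it is 4*k >= 10 && 2*u >= 3.
Before skip: 4*k >= 10 && 2*u >= 3
Then branch requires 4*k >= 10 && 2*u >= 3; else branch requires 4*arr[k] + 8*k >= -26 && 2*u >= 3.
Before the if: (2*vec[k + 3] >= 2*u - 1 ==> (4*k >= 10 && 2*u >= 3)) && ((!(2*vec[k + 3] >= 2*u - 1)) ==> (4*arr[k] + 8*k >= -26 && 2*u >= 3))
Answer: WP = (2*vec[k + 3] >= 2*u - 1 ==> (4*k >= 10 && 2*u >= 3)) && ((!(2*vec[k + 3] >= 2*u - 1)) ==> (4*arr[k] + 8*k >= -26 && 2*u >= 3))


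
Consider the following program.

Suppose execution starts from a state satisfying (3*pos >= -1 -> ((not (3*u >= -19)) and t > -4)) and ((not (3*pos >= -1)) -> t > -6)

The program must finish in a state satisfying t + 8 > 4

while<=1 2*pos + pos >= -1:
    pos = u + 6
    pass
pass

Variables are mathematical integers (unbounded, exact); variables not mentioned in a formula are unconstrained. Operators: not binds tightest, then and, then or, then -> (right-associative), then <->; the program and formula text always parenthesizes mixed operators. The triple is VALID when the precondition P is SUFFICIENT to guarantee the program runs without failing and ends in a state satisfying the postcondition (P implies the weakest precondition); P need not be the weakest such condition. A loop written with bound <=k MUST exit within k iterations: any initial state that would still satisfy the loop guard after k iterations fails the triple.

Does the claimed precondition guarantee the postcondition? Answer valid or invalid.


Working backward. After the program, the postcondition t + 8 > 4 must hold; in canonical form it is t > -4.
Before skip: t > -4
Before the loop (bound <=1), unroll the exhaustion recursion (WP_0 = exit-now case; WP_j = one more guarded iteration, up to j = 1):
  WP_0: (not (3*pos >= -1)) and t > -4
  WP_1: (3*pos >= -1 -> ((not (3*u >= -19)) and t > -4)) and ((not (3*pos >= -1)) -> t > -4)
So before the loop: (3*pos >= -1 -> ((not (3*u >= -19)) and t > -4)) and ((not (3*pos >= -1)) -> t > -4)
The weakest precondition is (3*pos >= -1 -> ((not (3*u >= -19)) and t > -4)) and ((not (3*pos >= -1)) -> t > -4).
Check whether (3*pos >= -1 -> ((not (3*u >= -19)) and t > -4)) and ((not (3*pos >= -1)) -> t > -6) implies it.
Countermodel: at the initial state pos = -1, t = -5, u = 0, the precondition holds but the weakest precondition fails.
Answer: invalid


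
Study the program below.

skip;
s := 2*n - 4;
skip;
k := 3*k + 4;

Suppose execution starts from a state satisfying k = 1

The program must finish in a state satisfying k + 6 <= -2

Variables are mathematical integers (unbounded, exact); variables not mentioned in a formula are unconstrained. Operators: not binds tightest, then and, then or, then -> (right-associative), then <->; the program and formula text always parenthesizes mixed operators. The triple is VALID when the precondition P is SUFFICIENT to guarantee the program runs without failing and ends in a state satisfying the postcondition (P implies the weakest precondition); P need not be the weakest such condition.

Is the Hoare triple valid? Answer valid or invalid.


Working backward. After the program, the postcondition k + 6 <= -2 must hold; in canonical form it is k <= -8.
Before k := 3*k + 4: 3*k <= -12
Before skip: 3*k <= -12
Before s := 2*n - 4: 3*k <= -12
Before skip: 3*k <= -12
The weakest precondition is 3*k <= -12.
Check whether k = 1 implies it.
Countermodel: at the initial state k = 1, the precondition holds but the weakest precondition fails.
Answer: invalid


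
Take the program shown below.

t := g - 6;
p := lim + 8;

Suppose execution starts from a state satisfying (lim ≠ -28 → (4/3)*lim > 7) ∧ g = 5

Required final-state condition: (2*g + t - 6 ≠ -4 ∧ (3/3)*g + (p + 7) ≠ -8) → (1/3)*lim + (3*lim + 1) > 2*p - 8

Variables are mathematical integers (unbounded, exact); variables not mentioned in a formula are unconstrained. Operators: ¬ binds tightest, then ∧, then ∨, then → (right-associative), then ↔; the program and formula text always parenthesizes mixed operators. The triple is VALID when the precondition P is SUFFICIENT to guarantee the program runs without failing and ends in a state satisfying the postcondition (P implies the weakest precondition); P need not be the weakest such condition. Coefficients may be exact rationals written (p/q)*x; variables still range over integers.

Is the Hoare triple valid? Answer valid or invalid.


Working backward. After the program, the postcondition (2*g + t - 6 ≠ -4 ∧ (3/3)*g + (p + 7) ≠ -8) → (1/3)*lim + (3*lim + 1) > 2*p - 8 must hold; in canonical form it is (2*g + t ≠ 2 ∧ g + p ≠ -15) → (10/3)*lim > 2*p - 9.
Before p := lim + 8: (2*g + t ≠ 2 ∧ g + lim ≠ -23) → (4/3)*lim > 7
Before t := g - 6: (3*g ≠ 8 ∧ g + lim ≠ -23) → (4/3)*lim > 7
The weakest precondition is (3*g ≠ 8 ∧ g + lim ≠ -23) → (4/3)*lim > 7.
Check whether (lim ≠ -28 → (4/3)*lim > 7) ∧ g = 5 implies it.
Every state satisfying the precondition satisfies the weakest precondition: the implication holds.
Answer: valid


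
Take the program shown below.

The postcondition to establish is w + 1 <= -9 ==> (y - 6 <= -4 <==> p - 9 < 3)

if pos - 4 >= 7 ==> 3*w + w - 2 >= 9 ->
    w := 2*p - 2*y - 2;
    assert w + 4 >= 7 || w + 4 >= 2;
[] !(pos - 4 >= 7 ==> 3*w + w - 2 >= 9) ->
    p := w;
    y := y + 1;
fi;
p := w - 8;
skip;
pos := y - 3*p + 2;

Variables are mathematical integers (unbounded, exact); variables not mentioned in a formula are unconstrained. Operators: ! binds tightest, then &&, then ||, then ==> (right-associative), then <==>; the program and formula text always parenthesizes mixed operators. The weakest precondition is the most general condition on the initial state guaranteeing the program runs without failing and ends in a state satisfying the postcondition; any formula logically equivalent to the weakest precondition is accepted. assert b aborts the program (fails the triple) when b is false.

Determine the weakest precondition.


Working backward. After the program, the postcondition w + 1 <= -9 ==> (y - 6 <= -4 <==> p - 9 < 3) must hold; in canonical form it is w <= -10 ==> (y <= 2 <==> p < 12).
Before pos := y - 3*p + 2: w <= -10 ==> (y <= 2 <==> p < 12)
Before skip: w <= -10 ==> (y <= 2 <==> p < 12)
Before p := w - 8: w <= -10 ==> (y <= 2 <==> w < 20)
Then branch requires (2*p >= 2*y + 5 || 2*p >= 2*y) && (2*p <= 2*y - 8 ==> (y <= 2 <==> 2*p < 2*y + 22)); else branch requires w <= -10 ==> (y <= 1 <==> w < 20).
Before the if: ((pos >= 11 ==> 4*w >= 11) ==> ((2*p >= 2*y + 5 || 2*p >= 2*y) && (2*p <= 2*y - 8 ==> (y <= 2 <==> 2*p < 2*y + 22)))) && ((!(pos >= 11 ==> 4*w >= 11)) ==> (w <= -10 ==> (y <= 1 <==> w < 20)))
Answer: WP = ((pos >= 11 ==> 4*w >= 11) ==> ((2*p >= 2*y + 5 || 2*p >= 2*y) && (2*p <= 2*y - 8 ==> (y <= 2 <==> 2*p < 2*y + 22)))) && ((!(pos >= 11 ==> 4*w >= 11)) ==> (w <= -10 ==> (y <= 1 <==> w < 20)))


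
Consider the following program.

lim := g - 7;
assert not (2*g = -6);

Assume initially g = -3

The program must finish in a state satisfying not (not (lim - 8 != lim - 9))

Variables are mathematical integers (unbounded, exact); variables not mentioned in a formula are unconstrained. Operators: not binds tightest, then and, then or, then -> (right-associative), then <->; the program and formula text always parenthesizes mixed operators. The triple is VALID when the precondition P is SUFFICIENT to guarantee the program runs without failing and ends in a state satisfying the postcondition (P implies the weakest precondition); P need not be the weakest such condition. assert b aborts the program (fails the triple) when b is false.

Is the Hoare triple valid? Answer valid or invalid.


Working backward. After the program, the postcondition not (not (lim - 8 != lim - 9)) must hold; in canonical form it is true.
Before assert not (2*g = -6): not (2*g = -6)
Before lim := g - 7: not (2*g = -6)
The weakest precondition is not (2*g = -6).
Check whether g = -3 implies it.
Countermodel: at the initial state g = -3, the precondition holds but the weakest precondition fails.
Answer: invalid


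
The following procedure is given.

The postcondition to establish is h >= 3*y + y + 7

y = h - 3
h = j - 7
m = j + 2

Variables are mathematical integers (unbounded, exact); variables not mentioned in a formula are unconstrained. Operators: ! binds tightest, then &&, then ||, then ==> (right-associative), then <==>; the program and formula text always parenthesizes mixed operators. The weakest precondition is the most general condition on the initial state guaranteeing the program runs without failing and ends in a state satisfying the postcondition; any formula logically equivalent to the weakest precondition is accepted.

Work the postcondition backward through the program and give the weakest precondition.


Working backward. After the program, the postcondition h >= 3*y + y + 7 must hold; in canonical form it is h >= 4*y + 7.
Before m := j + 2: h >= 4*y + 7
Before h := j - 7: j >= 4*y + 14
Before y := h - 3: j >= 4*h + 2
Answer: WP = j >= 4*h + 2


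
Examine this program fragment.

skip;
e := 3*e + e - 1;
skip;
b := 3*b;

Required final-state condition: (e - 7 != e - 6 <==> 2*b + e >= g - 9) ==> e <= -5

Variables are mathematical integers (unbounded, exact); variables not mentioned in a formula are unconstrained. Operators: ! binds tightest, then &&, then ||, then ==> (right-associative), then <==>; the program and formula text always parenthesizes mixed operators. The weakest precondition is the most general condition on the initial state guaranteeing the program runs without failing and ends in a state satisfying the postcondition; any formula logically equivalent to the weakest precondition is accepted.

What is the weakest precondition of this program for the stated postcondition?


Working backward. After the program, the postcondition (e - 7 != e - 6 <==> 2*b + e >= g - 9) ==> e <= -5 must hold; in canonical form it is 2*b + e >= g - 9 ==> e <= -5.
Before b := 3*b: 6*b + e >= g - 9 ==> e <= -5
Before skip: 6*b + e >= g - 9 ==> e <= -5
Before e := 3*e + e - 1: 6*b + 4*e >= g - 8 ==> 4*e <= -4
Before skip: 6*b + 4*e >= g - 8 ==> 4*e <= -4
Answer: WP = 6*b + 4*e >= g - 8 ==> 4*e <= -4


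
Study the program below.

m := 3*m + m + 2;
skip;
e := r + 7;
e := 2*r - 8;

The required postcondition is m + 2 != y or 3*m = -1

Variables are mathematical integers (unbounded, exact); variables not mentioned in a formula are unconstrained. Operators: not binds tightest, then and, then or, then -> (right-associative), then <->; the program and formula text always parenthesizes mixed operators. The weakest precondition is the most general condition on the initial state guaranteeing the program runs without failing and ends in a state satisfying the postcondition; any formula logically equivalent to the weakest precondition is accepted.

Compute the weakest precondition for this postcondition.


Working backward. After the program, the postcondition m + 2 != y or 3*m = -1 must hold; in canonical form it is m != y - 2 or 3*m = -1.
Before e := 2*r - 8: m != y - 2 or 3*m = -1
Before e := r + 7: m != y - 2 or 3*m = -1
Before skip: m != y - 2 or 3*m = -1
Before m := 3*m + m + 2: 4*m != y - 4 or 12*m = -7
Answer: WP = 4*m != y - 4 or 12*m = -7


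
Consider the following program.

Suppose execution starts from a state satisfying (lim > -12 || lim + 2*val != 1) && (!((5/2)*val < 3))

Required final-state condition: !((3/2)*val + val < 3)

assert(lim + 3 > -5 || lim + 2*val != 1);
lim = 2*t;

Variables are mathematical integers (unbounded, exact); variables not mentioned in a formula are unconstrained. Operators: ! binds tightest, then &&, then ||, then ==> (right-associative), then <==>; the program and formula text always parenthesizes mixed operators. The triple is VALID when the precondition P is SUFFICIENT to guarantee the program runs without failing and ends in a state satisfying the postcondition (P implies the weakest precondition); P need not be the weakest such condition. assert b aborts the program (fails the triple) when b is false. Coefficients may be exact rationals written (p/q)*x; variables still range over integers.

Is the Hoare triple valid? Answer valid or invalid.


Working backward. After the program, the postcondition !((3/2)*val + val < 3) must hold; in canonical form it is !((5/2)*val < 3).
Before lim := 2*t: !((5/2)*val < 3)
Before assert lim + 3 > -5 || lim + 2*val != 1: (lim > -8 || lim + 2*val != 1) && (!((5/2)*val < 3))
The weakest precondition is (lim > -8 || lim + 2*val != 1) && (!((5/2)*val < 3)).
Check whether (lim > -12 || lim + 2*val != 1) && (!((5/2)*val < 3)) implies it.
Countermodel: at the initial state lim = -9, val = 5, the precondition holds but the weakest precondition fails.
Answer: invalid


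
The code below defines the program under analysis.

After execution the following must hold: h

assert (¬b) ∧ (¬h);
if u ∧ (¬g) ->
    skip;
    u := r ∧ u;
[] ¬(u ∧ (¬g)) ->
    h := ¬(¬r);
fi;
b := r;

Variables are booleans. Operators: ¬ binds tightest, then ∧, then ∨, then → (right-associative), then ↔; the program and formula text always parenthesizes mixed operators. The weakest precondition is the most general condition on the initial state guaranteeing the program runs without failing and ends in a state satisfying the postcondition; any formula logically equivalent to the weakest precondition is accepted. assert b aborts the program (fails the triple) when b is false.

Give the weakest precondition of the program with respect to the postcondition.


Working backward. After the program, h must hold.
Before b := r: h
Then branch requires h; else branch requires r.
Before the if: ((u ∧ (¬g)) → h) ∧ ((¬(u ∧ (¬g))) → r)
Before assert (¬b) ∧ (¬h): (¬b) ∧ (¬h) ∧ ((u ∧ (¬g)) → h) ∧ ((¬(u ∧ (¬g))) → r)
Answer: WP = (¬b) ∧ (¬h) ∧ ((u ∧ (¬g)) → h) ∧ ((¬(u ∧ (¬g))) → r)


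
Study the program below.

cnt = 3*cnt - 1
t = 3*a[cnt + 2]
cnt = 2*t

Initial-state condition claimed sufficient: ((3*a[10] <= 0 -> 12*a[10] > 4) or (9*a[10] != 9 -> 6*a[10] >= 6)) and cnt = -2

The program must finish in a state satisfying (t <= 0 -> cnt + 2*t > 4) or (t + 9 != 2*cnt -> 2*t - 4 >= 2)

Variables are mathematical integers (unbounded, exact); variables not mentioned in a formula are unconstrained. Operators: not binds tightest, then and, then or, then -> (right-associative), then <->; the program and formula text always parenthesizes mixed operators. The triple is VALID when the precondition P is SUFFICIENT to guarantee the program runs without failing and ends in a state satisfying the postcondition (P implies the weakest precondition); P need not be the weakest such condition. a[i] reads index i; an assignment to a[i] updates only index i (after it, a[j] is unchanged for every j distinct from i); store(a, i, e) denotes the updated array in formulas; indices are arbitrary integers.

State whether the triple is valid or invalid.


Working backward. After the program, the postcondition (t <= 0 -> cnt + 2*t > 4) or (t + 9 != 2*cnt -> 2*t - 4 >= 2) must hold; in canonical form it is (t <= 0 -> cnt + 2*t > 4) or (t != 2*cnt - 9 -> 2*t >= 6).
Before cnt := 2*t: (t <= 0 -> 4*t > 4) or (3*t != 9 -> 2*t >= 6)
Before t := 3*a[cnt + 2]: (3*a[cnt + 2] <= 0 -> 12*a[cnt + 2] > 4) or (9*a[cnt + 2] != 9 -> 6*a[cnt + 2] >= 6)
Before cnt := 3*cnt - 1: (3*a[3*cnt + 1] <= 0 -> 12*a[3*cnt + 1] > 4) or (9*a[3*cnt + 1] != 9 -> 6*a[3*cnt + 1] >= 6)
The weakest precondition is (3*a[3*cnt + 1] <= 0 -> 12*a[3*cnt + 1] > 4) or (9*a[3*cnt + 1] != 9 -> 6*a[3*cnt + 1] >= 6).
Check whether ((3*a[10] <= 0 -> 12*a[10] > 4) or (9*a[10] != 9 -> 6*a[10] >= 6)) and cnt = -2 implies it.
Countermodel: at the initial state a = {[-5] = 0, [10] = 2, elsewhere 0}, cnt = -2, the precondition holds but the weakest precondition fails.
Answer: invalid


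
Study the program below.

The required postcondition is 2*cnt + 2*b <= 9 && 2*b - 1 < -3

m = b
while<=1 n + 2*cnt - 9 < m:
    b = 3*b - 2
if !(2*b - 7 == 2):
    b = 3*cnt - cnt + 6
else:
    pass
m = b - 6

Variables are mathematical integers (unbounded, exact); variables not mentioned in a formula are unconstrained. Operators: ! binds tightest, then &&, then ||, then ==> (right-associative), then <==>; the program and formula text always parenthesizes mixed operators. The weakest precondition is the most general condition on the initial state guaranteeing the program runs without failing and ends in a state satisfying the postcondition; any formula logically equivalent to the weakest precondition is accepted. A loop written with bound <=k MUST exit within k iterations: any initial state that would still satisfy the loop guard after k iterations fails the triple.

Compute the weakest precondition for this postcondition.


Working backward. After the program, the postcondition 2*cnt + 2*b <= 9 && 2*b - 1 < -3 must hold; in canonical form it is 2*b + 2*cnt <= 9 && 2*b < -2.
Before m := b - 6: 2*b + 2*cnt <= 9 && 2*b < -2
Then branch requires 6*cnt <= -3 && 4*cnt < -14; else branch requires 2*b + 2*cnt <= 9 && 2*b < -2.
Before the if: ((!(2*b == 9)) ==> (6*cnt <= -3 && 4*cnt < -14)) && (2*b == 9 ==> (2*b + 2*cnt <= 9 && 2*b < -2))
Before the loop (bound <=1), unroll the exhaustion recursion (WP_0 = exit-now case; WP_j = one more guarded iteration, up to j = 1):
  WP_0: (!(2*cnt + n < m + 9)) && ((!(2*b == 9)) ==> (6*cnt <= -3 && 4*cnt < -14)) && (2*b == 9 ==> (2*b + 2*cnt <= 9 && 2*b < -2))
  WP_1: (2*cnt + n < m + 9 ==> ((!(2*cnt + n < m + 9)) && ((!(6*b == 13)) ==> (6*cnt <= -3 && 4*cnt < -14)) && (6*b == 13 ==> (6*b + 2*cnt <= 13 && 6*b < 2)))) && ((!(2*cnt + n < m + 9)) ==> (((!(2*b == 9)) ==> (6*cnt <= -3 && 4*cnt < -14)) && (2*b == 9 ==> (2*b + 2*cnt <= 9 && 2*b < -2))))
So before the loop: (2*cnt + n < m + 9 ==> ((!(2*cnt + n < m + 9)) && ((!(6*b == 13)) ==> (6*cnt <= -3 && 4*cnt < -14)) && (6*b == 13 ==> (6*b + 2*cnt <= 13 && 6*b < 2)))) && ((!(2*cnt + n < m + 9)) ==> (((!(2*b == 9)) ==> (6*cnt <= -3 && 4*cnt < -14)) && (2*b == 9 ==> (2*b + 2*cnt <= 9 && 2*b < -2))))
Before m := b: (2*cnt + n < b + 9 ==> ((!(2*cnt + n < b + 9)) && ((!(6*b == 13)) ==> (6*cnt <= -3 && 4*cnt < -14)) && (6*b == 13 ==> (6*b + 2*cnt <= 13 && 6*b < 2)))) && ((!(2*cnt + n < b + 9)) ==> (((!(2*b == 9)) ==> (6*cnt <= -3 && 4*cnt < -14)) && (2*b == 9 ==> (2*b + 2*cnt <= 9 && 2*b < -2))))
Answer: WP = (2*cnt + n < b + 9 ==> ((!(2*cnt + n < b + 9)) && ((!(6*b == 13)) ==> (6*cnt <= -3 && 4*cnt < -14)) && (6*b == 13 ==> (6*b + 2*cnt <= 13 && 6*b < 2)))) && ((!(2*cnt + n < b + 9)) ==> (((!(2*b == 9)) ==> (6*cnt <= -3 && 4*cnt < -14)) && (2*b == 9 ==> (2*b + 2*cnt <= 9 && 2*b < -2))))


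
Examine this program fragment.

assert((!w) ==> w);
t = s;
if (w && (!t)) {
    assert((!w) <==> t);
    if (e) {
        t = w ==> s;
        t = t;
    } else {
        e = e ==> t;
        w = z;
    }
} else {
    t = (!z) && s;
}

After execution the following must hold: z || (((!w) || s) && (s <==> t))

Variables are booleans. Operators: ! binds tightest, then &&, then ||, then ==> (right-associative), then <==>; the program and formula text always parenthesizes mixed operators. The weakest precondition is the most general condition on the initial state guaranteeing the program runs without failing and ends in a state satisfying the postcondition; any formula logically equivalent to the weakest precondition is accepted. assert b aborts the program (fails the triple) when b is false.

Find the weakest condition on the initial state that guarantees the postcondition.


Working backward. After the program, z || (((!w) || s) && (s <==> t)) must hold.
Then branch requires ((!w) <==> t) && (e ==> (z || (((!w) || s) && (s <==> (w ==> s))))) && ((!e) ==> (z || (((!z) || s) && (s <==> t)))); else branch requires z || (((!w) || s) && (s <==> ((!z) && s))).
Before the if: ((w && (!t)) ==> (((!w) <==> t) && (e ==> (z || (((!w) || s) && (s <==> (w ==> s))))) && ((!e) ==> (z || (((!z) || s) && (s <==> t)))))) && ((!(w && (!t))) ==> (z || (((!w) || s) && (s <==> ((!z) && s)))))
Before t := s: ((w && (!s)) ==> (((!w) <==> s) && (e ==> (z || (((!w) || s) && (s <==> (w ==> s))))))) && ((!(w && (!s))) ==> (z || (((!w) || s) && (s <==> ((!z) && s)))))
Before assert (!w) ==> w: ((!w) ==> w) && ((w && (!s)) ==> (((!w) <==> s) && (e ==> (z || (((!w) || s) && (s <==> (w ==> s))))))) && ((!(w && (!s))) ==> (z || (((!w) || s) && (s <==> ((!z) && s)))))
Answer: WP = ((!w) ==> w) && ((w && (!s)) ==> (((!w) <==> s) && (e ==> (z || (((!w) || s) && (s <==> (w ==> s))))))) && ((!(w && (!s))) ==> (z || (((!w) || s) && (s <==> ((!z) && s)))))


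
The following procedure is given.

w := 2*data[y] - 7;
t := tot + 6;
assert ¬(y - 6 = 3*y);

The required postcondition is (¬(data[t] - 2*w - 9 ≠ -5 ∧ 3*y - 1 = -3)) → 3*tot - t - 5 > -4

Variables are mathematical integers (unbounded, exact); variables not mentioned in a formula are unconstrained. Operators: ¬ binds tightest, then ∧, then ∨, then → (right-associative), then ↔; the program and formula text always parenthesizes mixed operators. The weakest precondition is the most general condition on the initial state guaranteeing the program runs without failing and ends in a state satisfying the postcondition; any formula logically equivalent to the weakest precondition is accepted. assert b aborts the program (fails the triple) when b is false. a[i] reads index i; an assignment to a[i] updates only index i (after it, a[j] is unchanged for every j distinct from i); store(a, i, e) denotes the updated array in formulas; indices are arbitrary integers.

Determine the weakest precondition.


Working backward. After the program, the postcondition (¬(data[t] - 2*w - 9 ≠ -5 ∧ 3*y - 1 = -3)) → 3*tot - t - 5 > -4 must hold; in canonical form it is (¬(data[t] ≠ 2*w + 4 ∧ 3*y = -2)) → 3*tot > t + 1.
Before assert ¬(y - 6 = 3*y): (¬(2*y = -6)) ∧ ((¬(data[t] ≠ 2*w + 4 ∧ 3*y = -2)) → 3*tot > t + 1)
Before t := tot + 6: (¬(2*y = -6)) ∧ ((¬(data[tot + 6] ≠ 2*w + 4 ∧ 3*y = -2)) → 2*tot > 7)
Before w := 2*data[y] - 7: (¬(2*y = -6)) ∧ ((¬(data[tot + 6] ≠ 4*data[y] - 10 ∧ 3*y = -2)) → 2*tot > 7)
Answer: WP = (¬(2*y = -6)) ∧ ((¬(data[tot + 6] ≠ 4*data[y] - 10 ∧ 3*y = -2)) → 2*tot > 7)


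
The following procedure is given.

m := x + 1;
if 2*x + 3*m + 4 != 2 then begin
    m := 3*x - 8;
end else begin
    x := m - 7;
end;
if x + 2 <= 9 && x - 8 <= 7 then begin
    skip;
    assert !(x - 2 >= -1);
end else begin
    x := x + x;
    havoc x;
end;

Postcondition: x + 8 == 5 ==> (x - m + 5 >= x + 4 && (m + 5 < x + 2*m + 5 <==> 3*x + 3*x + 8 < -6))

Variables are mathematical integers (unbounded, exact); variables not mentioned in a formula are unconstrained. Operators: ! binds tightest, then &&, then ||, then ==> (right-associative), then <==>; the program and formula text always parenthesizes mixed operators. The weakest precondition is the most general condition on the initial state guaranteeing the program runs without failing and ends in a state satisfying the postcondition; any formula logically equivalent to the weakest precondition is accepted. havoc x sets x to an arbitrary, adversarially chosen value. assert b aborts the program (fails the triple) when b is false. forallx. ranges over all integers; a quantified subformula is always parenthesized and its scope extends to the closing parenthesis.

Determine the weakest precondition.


Working backward. After the program, the postcondition x + 8 == 5 ==> (x - m + 5 >= x + 4 && (m + 5 < x + 2*m + 5 <==> 3*x + 3*x + 8 < -6)) must hold; in canonical form it is x == -3 ==> (m <= 1 && (m + x > 0 <==> 6*x < -14)).
Then branch requires (!(x >= 1)) && (x == -3 ==> (m <= 1 && (m + x > 0 <==> 6*x < -14))); else branch requires forall x_1. (x_1 == -3 ==> (m <= 1 && (m + x_1 > 0 <==> 6*x_1 < -14))).
Before the if: ((x <= 7 && x <= 15) ==> ((!(x >= 1)) && (x == -3 ==> (m <= 1 && (m + x > 0 <==> 6*x < -14))))) && ((!(x <= 7 && x <= 15)) ==> (forall x_1. (x_1 == -3 ==> (m <= 1 && (m + x_1 > 0 <==> 6*x_1 < -14)))))
Then branch requires ((x <= 7 && x <= 15) ==> ((!(x >= 1)) && (x == -3 ==> (3*x <= 9 && (4*x > 8 <==> 6*x < -14))))) && ((!(x <= 7 && x <= 15)) ==> (forall x_1. (x_1 == -3 ==> (3*x <= 9 && (3*x + x_1 > 8 <==> 6*x_1 < -14))))); else branch requires ((m <= 14 && m <= 22) ==> ((!(m >= 8)) && (m == 4 ==> (m <= 1 && (2*m > 7 <==> 6*m < 28))))) && ((!(m <= 14 && m <= 22)) ==> (forall x_1. (x_1 == -3 ==> (m <= 1 && (m + x_1 > 0 <==> 6*x_1 < -14))))).
Before the if: (3*m + 2*x != -2 ==> (((x <= 7 && x <= 15) ==> ((!(x >= 1)) && (x == -3 ==> (3*x <= 9 && (4*x > 8 <==> 6*x < -14))))) && ((!(x <= 7 && x <= 15)) ==> (forall x_1. (x_1 == -3 ==> (3*x <= 9 && (3*x + x_1 > 8 <==> 6*x_1 < -14))))))) && ((!(3*m + 2*x != -2)) ==> (((m <= 14 && m <= 22) ==> ((!(m >= 8)) && (m == 4 ==> (m <= 1 && (2*m > 7 <==> 6*m < 28))))) && ((!(m <= 14 && m <= 22)) ==> (forall x_1. (x_1 == -3 ==> (m <= 1 && (m + x_1 > 0 <==> 6*x_1 < -14)))))))
Before m := x + 1: (5*x != -5 ==> (((x <= 7 && x <= 15) ==> ((!(x >= 1)) && (x == -3 ==> (3*x <= 9 && (4*x > 8 <==> 6*x < -14))))) && ((!(x <= 7 && x <= 15)) ==> (forall x_1. (x_1 == -3 ==> (3*x <= 9 && (3*x + x_1 > 8 <==> 6*x_1 < -14))))))) && ((!(5*x != -5)) ==> (((x <= 13 && x <= 21) ==> ((!(x >= 7)) && (x == 3 ==> (x <= 0 && (2*x > 5 <==> 6*x < 22))))) && ((!(x <= 13 && x <= 21)) ==> (forall x_1. (x_1 == -3 ==> (x <= 0 && (x + x_1 > -1 <==> 6*x_1 < -14)))))))
Answer: WP = (5*x != -5 ==> (((x <= 7 && x <= 15) ==> ((!(x >= 1)) && (x == -3 ==> (3*x <= 9 && (4*x > 8 <==> 6*x < -14))))) && ((!(x <= 7 && x <= 15)) ==> (forall x_1. (x_1 == -3 ==> (3*x <= 9 && (3*x + x_1 > 8 <==> 6*x_1 < -14))))))) && ((!(5*x != -5)) ==> (((x <= 13 && x <= 21) ==> ((!(x >= 7)) && (x == 3 ==> (x <= 0 && (2*x > 5 <==> 6*x < 22))))) && ((!(x <= 13 && x <= 21)) ==> (forall x_1. (x_1 == -3 ==> (x <= 0 && (x + x_1 > -1 <==> 6*x_1 < -14)))))))


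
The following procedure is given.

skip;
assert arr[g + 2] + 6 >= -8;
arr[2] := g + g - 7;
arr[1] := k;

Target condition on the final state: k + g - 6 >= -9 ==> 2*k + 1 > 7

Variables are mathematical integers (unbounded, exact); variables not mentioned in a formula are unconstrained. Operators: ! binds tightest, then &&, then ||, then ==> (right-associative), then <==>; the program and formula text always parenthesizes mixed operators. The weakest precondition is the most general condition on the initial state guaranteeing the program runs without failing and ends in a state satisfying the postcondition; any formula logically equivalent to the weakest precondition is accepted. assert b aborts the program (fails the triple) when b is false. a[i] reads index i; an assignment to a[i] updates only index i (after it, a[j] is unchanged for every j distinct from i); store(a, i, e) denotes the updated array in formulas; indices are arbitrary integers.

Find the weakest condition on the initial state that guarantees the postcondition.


Working backward. After the program, the postcondition k + g - 6 >= -9 ==> 2*k + 1 > 7 must hold; in canonical form it is g + k >= -3 ==> 2*k > 6.
Before arr[1] := k: g + k >= -3 ==> 2*k > 6
Before arr[2] := g + g - 7: g + k >= -3 ==> 2*k > 6
Before assert arr[g + 2] + 6 >= -8: arr[g + 2] >= -14 && (g + k >= -3 ==> 2*k > 6)
Before skip: arr[g + 2] >= -14 && (g + k >= -3 ==> 2*k > 6)
Answer: WP = arr[g + 2] >= -14 && (g + k >= -3 ==> 2*k > 6)


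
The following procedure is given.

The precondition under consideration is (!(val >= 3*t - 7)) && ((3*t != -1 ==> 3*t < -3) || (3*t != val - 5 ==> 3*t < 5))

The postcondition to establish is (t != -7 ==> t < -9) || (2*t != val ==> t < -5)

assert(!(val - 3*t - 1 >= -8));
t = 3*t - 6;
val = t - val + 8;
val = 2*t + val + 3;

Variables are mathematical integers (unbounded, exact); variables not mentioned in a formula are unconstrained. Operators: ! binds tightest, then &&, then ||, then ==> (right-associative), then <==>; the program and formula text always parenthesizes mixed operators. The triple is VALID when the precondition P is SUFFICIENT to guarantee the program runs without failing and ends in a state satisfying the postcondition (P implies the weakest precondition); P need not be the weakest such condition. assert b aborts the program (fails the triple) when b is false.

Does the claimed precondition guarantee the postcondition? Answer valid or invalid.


Working backward. After the program, (t != -7 ==> t < -9) || (2*t != val ==> t < -5) must hold.
Before val := 2*t + val + 3: (t != -7 ==> t < -9) || (val != -3 ==> t < -5)
Before val := t - val + 8: (t != -7 ==> t < -9) || (t != val - 11 ==> t < -5)
Before t := 3*t - 6: (3*t != -1 ==> 3*t < -3) || (3*t != val - 5 ==> 3*t < 1)
Before assert !(val - 3*t - 1 >= -8): (!(val >= 3*t - 7)) && ((3*t != -1 ==> 3*t < -3) || (3*t != val - 5 ==> 3*t < 1))
The weakest precondition is (!(val >= 3*t - 7)) && ((3*t != -1 ==> 3*t < -3) || (3*t != val - 5 ==> 3*t < 1)).
Check whether (!(val >= 3*t - 7)) && ((3*t != -1 ==> 3*t < -3) || (3*t != val - 5 ==> 3*t < 5)) implies it.
Countermodel: at the initial state t = 1, val = -5, the precondition holds but the weakest precondition fails.
Answer: invalid


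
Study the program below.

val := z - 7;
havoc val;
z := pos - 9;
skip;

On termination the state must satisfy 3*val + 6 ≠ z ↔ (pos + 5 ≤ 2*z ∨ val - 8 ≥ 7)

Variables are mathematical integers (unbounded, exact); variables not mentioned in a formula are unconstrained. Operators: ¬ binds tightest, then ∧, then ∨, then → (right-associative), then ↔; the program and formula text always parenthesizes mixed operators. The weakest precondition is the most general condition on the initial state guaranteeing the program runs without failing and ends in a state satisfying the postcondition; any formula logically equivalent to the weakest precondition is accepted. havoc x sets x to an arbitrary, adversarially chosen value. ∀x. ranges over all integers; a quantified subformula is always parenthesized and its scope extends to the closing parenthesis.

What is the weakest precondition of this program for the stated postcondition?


Working backward. After the program, the postcondition 3*val + 6 ≠ z ↔ (pos + 5 ≤ 2*z ∨ val - 8 ≥ 7) must hold; in canonical form it is 3*val ≠ z - 6 ↔ (pos ≤ 2*z - 5 ∨ val ≥ 15).
Before skip: 3*val ≠ z - 6 ↔ (pos ≤ 2*z - 5 ∨ val ≥ 15)
Before z := pos - 9: 3*val ≠ pos - 15 ↔ (pos ≥ 23 ∨ val ≥ 15)
Before havoc val: ∀val_1. (3*val_1 ≠ pos - 15 ↔ (pos ≥ 23 ∨ val_1 ≥ 15))
Before val := z - 7: ∀val_1. (3*val_1 ≠ pos - 15 ↔ (pos ≥ 23 ∨ val_1 ≥ 15))
Answer: WP = ∀val_1. (3*val_1 ≠ pos - 15 ↔ (pos ≥ 23 ∨ val_1 ≥ 15))


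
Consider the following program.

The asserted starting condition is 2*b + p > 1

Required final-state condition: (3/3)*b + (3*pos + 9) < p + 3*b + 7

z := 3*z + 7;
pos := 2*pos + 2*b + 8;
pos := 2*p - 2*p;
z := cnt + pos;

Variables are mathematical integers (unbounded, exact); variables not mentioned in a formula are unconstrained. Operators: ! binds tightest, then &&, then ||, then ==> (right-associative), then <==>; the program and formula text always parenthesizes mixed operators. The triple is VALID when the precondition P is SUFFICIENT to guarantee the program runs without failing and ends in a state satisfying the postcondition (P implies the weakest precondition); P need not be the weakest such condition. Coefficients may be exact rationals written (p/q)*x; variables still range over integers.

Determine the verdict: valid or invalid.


Working backward. After the program, the postcondition (3/3)*b + (3*pos + 9) < p + 3*b + 7 must hold; in canonical form it is 3*pos < 2*b + p - 2.
Before z := cnt + pos: 3*pos < 2*b + p - 2
Before pos := 2*p - 2*p: 2*b + p > 2
Before pos := 2*pos + 2*b + 8: 2*b + p > 2
Before z := 3*z + 7: 2*b + p > 2
The weakest precondition is 2*b + p > 2.
Check whether 2*b + p > 1 implies it.
Countermodel: at the initial state b = 0, p = 2, the precondition holds but the weakest precondition fails.
Answer: invalid


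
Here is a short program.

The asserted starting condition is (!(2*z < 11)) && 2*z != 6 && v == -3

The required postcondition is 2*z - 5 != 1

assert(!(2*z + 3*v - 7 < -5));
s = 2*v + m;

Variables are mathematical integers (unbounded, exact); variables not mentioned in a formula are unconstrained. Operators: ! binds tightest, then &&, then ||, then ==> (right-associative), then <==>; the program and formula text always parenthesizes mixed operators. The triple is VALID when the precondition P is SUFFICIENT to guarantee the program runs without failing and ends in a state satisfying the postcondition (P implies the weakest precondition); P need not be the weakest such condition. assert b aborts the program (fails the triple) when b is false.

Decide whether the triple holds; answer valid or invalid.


Working backward. After the program, the postcondition 2*z - 5 != 1 must hold; in canonical form it is 2*z != 6.
Before s := 2*v + m: 2*z != 6
Before assert !(2*z + 3*v - 7 < -5): (!(3*v + 2*z < 2)) && 2*z != 6
The weakest precondition is (!(3*v + 2*z < 2)) && 2*z != 6.
Check whether (!(2*z < 11)) && 2*z != 6 && v == -3 implies it.
Every state satisfying the precondition satisfies the weakest precondition: the implication holds.
Answer: valid


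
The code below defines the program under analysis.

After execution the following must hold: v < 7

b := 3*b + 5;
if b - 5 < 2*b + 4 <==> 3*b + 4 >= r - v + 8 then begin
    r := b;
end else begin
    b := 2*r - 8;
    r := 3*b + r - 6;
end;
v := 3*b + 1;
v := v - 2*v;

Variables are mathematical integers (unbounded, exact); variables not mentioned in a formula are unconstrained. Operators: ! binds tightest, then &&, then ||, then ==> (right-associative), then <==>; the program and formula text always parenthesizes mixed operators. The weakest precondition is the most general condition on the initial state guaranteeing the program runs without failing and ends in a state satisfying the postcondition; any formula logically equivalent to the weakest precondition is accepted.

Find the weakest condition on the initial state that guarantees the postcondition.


Working backward. After the program, v < 7 must hold.
Before v := v - 2*v: v > -7
Before v := 3*b + 1: 3*b > -8
Then branch requires 3*b > -8; else branch requires 6*r > 16.
Before the if: ((b > -9 <==> 3*b + v >= r + 4) ==> 3*b > -8) && ((!(b > -9 <==> 3*b + v >= r + 4)) ==> 6*r > 16)
Before b := 3*b + 5: ((3*b > -14 <==> 9*b + v >= r - 11) ==> 9*b > -23) && ((!(3*b > -14 <==> 9*b + v >= r - 11)) ==> 6*r > 16)
Answer: WP = ((3*b > -14 <==> 9*b + v >= r - 11) ==> 9*b > -23) && ((!(3*b > -14 <==> 9*b + v >= r - 11)) ==> 6*r > 16)


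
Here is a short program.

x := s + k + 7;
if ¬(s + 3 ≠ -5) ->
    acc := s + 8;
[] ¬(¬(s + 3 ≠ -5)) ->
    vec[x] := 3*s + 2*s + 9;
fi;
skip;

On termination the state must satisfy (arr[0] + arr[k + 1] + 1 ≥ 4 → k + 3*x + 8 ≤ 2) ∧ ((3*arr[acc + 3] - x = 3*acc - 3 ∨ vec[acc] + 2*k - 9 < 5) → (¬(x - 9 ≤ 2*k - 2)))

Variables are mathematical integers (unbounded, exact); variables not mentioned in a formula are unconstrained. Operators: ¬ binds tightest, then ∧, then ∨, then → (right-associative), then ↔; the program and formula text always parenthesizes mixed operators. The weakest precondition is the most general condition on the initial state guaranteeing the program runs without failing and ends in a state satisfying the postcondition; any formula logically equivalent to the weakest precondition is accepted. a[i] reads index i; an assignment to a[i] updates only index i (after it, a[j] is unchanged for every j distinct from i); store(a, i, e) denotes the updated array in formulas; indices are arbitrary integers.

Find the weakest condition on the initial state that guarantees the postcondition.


Working backward. After the program, the postcondition (arr[0] + arr[k + 1] + 1 ≥ 4 → k + 3*x + 8 ≤ 2) ∧ ((3*arr[acc + 3] - x = 3*acc - 3 ∨ vec[acc] + 2*k - 9 < 5) → (¬(x - 9 ≤ 2*k - 2))) must hold; in canonical form it is (arr[k + 1] + arr[0] ≥ 3 → k + 3*x ≤ -6) ∧ ((3*arr[acc + 3] = 3*acc + x - 3 ∨ vec[acc] + 2*k < 14) → (¬(x ≤ 2*k + 7))).
Before skip: (arr[k + 1] + arr[0] ≥ 3 → k + 3*x ≤ -6) ∧ ((3*arr[acc + 3] = 3*acc + x - 3 ∨ vec[acc] + 2*k < 14) → (¬(x ≤ 2*k + 7)))
Then branch requires (arr[k + 1] + arr[0] ≥ 3 → k + 3*x ≤ -6) ∧ ((3*arr[s + 11] = 3*s + x + 21 ∨ vec[s + 8] + 2*k < 14) → (¬(x ≤ 2*k + 7))); else branch requires (arr[k + 1] + arr[0] ≥ 3 → k + 3*x ≤ -6) ∧ ((3*arr[acc + 3] = 3*acc + x - 3 ∨ store(vec, x, 5*s + 9)[acc] + 2*k < 14) → (¬(x ≤ 2*k + 7))).
Before the if: ((¬(s ≠ -8)) → ((arr[k + 1] + arr[0] ≥ 3 → k + 3*x ≤ -6) ∧ ((3*arr[s + 11] = 3*s + x + 21 ∨ vec[s + 8] + 2*k < 14) → (¬(x ≤ 2*k + 7))))) ∧ (s ≠ -8 → ((arr[k + 1] + arr[0] ≥ 3 → k + 3*x ≤ -6) ∧ ((3*arr[acc + 3] = 3*acc + x - 3 ∨ store(vec, x, 5*s + 9)[acc] + 2*k < 14) → (¬(x ≤ 2*k + 7)))))
Before x := s + k + 7: ((¬(s ≠ -8)) → ((arr[k + 1] + arr[0] ≥ 3 → 4*k + 3*s ≤ -27) ∧ ((3*arr[s + 11] = k + 4*s + 28 ∨ vec[s + 8] + 2*k < 14) → (¬(s ≤ k))))) ∧ (s ≠ -8 → ((arr[k + 1] + arr[0] ≥ 3 → 4*k + 3*s ≤ -27) ∧ ((3*arr[acc + 3] = 3*acc + k + s + 4 ∨ store(vec, k + s + 7, 5*s + 9)[acc] + 2*k < 14) → (¬(s ≤ k)))))
Answer: WP = ((¬(s ≠ -8)) → ((arr[k + 1] + arr[0] ≥ 3 → 4*k + 3*s ≤ -27) ∧ ((3*arr[s + 11] = k + 4*s + 28 ∨ vec[s + 8] + 2*k < 14) → (¬(s ≤ k))))) ∧ (s ≠ -8 → ((arr[k + 1] + arr[0] ≥ 3 → 4*k + 3*s ≤ -27) ∧ ((3*arr[acc + 3] = 3*acc + k + s + 4 ∨ store(vec, k + s + 7, 5*s + 9)[acc] + 2*k < 14) → (¬(s ≤ k)))))


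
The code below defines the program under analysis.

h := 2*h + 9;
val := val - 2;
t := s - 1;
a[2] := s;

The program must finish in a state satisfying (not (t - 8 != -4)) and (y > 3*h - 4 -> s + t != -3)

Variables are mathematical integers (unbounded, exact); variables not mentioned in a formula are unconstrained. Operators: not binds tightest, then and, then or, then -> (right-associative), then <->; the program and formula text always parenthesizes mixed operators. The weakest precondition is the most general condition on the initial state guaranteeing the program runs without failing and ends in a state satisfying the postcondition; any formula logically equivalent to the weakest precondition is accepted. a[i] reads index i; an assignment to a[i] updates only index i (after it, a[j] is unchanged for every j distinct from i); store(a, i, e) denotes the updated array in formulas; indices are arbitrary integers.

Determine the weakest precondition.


Working backward. After the program, the postcondition (not (t - 8 != -4)) and (y > 3*h - 4 -> s + t != -3) must hold; in canonical form it is (not (t != 4)) and (y > 3*h - 4 -> s + t != -3).
Before a[2] := s: (not (t != 4)) and (y > 3*h - 4 -> s + t != -3)
Before t := s - 1: (not (s != 5)) and (y > 3*h - 4 -> 2*s != -2)
Before val := val - 2: (not (s != 5)) and (y > 3*h - 4 -> 2*s != -2)
Before h := 2*h + 9: (not (s != 5)) and (y > 6*h + 23 -> 2*s != -2)
Answer: WP = (not (s != 5)) and (y > 6*h + 23 -> 2*s != -2)


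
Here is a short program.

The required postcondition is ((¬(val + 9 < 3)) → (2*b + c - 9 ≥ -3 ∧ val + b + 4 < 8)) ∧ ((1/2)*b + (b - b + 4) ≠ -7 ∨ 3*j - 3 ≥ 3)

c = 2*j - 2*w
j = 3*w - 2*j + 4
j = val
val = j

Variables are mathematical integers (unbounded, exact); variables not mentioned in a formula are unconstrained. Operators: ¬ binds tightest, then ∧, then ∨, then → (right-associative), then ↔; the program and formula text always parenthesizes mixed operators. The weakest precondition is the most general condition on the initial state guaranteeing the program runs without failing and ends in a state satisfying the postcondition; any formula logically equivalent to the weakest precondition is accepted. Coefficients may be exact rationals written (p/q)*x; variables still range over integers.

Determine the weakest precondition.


Working backward. After the program, the postcondition ((¬(val + 9 < 3)) → (2*b + c - 9 ≥ -3 ∧ val + b + 4 < 8)) ∧ ((1/2)*b + (b - b + 4) ≠ -7 ∨ 3*j - 3 ≥ 3) must hold; in canonical form it is ((¬(val < -6)) → (2*b + c ≥ 6 ∧ b + val < 4)) ∧ ((1/2)*b ≠ -11 ∨ 3*j ≥ 6).
Before val := j: ((¬(j < -6)) → (2*b + c ≥ 6 ∧ b + j < 4)) ∧ ((1/2)*b ≠ -11 ∨ 3*j ≥ 6)
Before j := val: ((¬(val < -6)) → (2*b + c ≥ 6 ∧ b + val < 4)) ∧ ((1/2)*b ≠ -11 ∨ 3*val ≥ 6)
Before j := 3*w - 2*j + 4: ((¬(val < -6)) → (2*b + c ≥ 6 ∧ b + val < 4)) ∧ ((1/2)*b ≠ -11 ∨ 3*val ≥ 6)
Before c := 2*j - 2*w: ((¬(val < -6)) → (2*b + 2*j ≥ 2*w + 6 ∧ b + val < 4)) ∧ ((1/2)*b ≠ -11 ∨ 3*val ≥ 6)
Answer: WP = ((¬(val < -6)) → (2*b + 2*j ≥ 2*w + 6 ∧ b + val < 4)) ∧ ((1/2)*b ≠ -11 ∨ 3*val ≥ 6)
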